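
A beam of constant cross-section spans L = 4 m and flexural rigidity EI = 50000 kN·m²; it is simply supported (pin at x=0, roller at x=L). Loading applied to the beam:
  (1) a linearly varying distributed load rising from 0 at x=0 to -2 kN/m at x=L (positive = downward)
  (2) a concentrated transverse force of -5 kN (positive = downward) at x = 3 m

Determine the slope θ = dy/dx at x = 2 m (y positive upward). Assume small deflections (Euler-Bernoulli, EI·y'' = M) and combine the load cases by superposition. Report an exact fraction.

θ(2) = 281/18000000 rad

Load 1 — triangular load w₀=-2 kN/m (0→w₀ over full span):
  θ_1 = -w₀(7L⁴-30L²x²+15x⁴)/(360LEI) = -(-2)·(7·4⁴-30·4²·2²+15·2⁴)/(360·4·50000) = 7/2250000 rad
Load 2 — point force P=-5 kN at a=3 m (b=L-a=1):
  θ_2 = -Pb(L²-b²-3x²)/(6LEI)  [x≤a] = -(-5)·1·(4²-1²-3·2²)/(6·4·50000) = 1/80000 rad
Superposition: θ = Σ θ_i = 281/18000000 rad ≈ 0.000016 rad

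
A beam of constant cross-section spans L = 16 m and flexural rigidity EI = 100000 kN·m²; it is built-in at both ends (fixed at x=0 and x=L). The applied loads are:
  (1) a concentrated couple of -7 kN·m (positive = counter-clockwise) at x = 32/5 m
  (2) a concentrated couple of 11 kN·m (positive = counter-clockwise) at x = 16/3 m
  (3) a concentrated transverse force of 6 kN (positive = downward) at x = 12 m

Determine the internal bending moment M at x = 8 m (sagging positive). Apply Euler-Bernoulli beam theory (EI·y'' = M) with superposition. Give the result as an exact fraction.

Load 1 — applied couple M₀=-7 kN·m at a=32/5 m (b=L-a=48/5):
  M_1 = R_Ax - M_A - M₀  [x>a] with R_A=-63/100, M_A=-21/25 = (-63/100)·8 - (-21/25) - (-7) = 14/5 kN·m
Load 2 — applied couple M₀=11 kN·m at a=16/3 m (b=L-a=32/3):
  M_2 = R_Ax - M_A - M₀  [x>a] with R_A=11/12, M_A=0 = (11/12)·8 - 0 - 11 = -11/3 kN·m
Load 3 — point force P=6 kN at a=12 m (b=L-a=4):
  M_3 = Pb²(3a+b)x/L³ - Pab²/L²  [x≤a] = 6·4²·(3·12+4)·8/16³ - 6·12·4²/16² = 3 kN·m
Superposition: M = Σ M_i = 32/15 kN·m ≈ 2.133333 kN·m

M(8) = 32/15 kN·m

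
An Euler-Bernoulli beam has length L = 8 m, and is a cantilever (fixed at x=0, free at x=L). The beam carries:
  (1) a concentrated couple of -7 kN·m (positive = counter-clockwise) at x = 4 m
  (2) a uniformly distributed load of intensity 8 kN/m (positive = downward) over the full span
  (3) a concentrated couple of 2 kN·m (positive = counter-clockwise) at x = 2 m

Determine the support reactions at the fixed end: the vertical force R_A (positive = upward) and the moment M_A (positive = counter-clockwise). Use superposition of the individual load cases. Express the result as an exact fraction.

Load 1 — applied couple M₀=-7 kN·m at a=4 m (b=L-a=4):
  R_A = 0 kN
  M_A = -M₀ = -(-7) = 7 kN·m
Load 2 — uniform load w=8 kN/m over full span:
  R_A = wL = 8·8 = 64 kN
  M_A = wL²/2 = 8·8²/2 = 256 kN·m
Load 3 — applied couple M₀=2 kN·m at a=2 m (b=L-a=6):
  R_A = 0 kN
  M_A = -M₀ = -2 kN·m
Superposition: R_A = 64 kN, M_A = 261 kN·m

R_A = 64 kN, M_A = 261 kN·m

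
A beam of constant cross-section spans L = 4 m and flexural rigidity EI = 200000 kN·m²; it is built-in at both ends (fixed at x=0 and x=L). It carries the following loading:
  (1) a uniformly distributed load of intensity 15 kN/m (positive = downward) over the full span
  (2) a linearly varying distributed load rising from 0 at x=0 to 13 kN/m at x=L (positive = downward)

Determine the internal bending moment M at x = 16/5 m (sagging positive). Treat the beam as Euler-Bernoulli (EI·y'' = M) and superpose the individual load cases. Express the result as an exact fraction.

Load 1 — uniform load w=15 kN/m over full span:
  M_1 = wLx/2 - wL²/12 - wx²/2 = 15·4·(16/5)/2 - 15·4²/12 - 15·(16/5)²/2 = -4/5 kN·m
Load 2 — triangular load w₀=13 kN/m (0→w₀ over full span):
  M_2 = 3w₀Lx/20 - w₀L²/30 - w₀x³/(6L) = 3·13·4·(16/5)/20 - 13·4²/30 - 13·(16/5)³/(6·4) = 104/375 kN·m
Superposition: M = Σ M_i = -196/375 kN·m ≈ -0.522667 kN·m

M(16/5) = -196/375 kN·m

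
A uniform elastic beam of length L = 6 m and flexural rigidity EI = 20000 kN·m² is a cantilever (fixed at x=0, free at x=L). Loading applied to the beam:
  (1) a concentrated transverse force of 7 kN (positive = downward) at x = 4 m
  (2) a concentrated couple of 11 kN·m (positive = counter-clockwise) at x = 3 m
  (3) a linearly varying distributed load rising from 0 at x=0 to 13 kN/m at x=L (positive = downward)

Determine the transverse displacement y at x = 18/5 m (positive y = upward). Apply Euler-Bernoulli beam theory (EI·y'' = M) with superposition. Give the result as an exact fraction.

Load 1 — point force P=7 kN at a=4 m (b=L-a=2):
  y_1 = -Px²(3a-x)/(6EI)  [x≤a] = -7·(18/5)²·(3·4-(18/5))/(6·20000) = -3969/625000 m
Load 2 — applied couple M₀=11 kN·m at a=3 m (b=L-a=3):
  y_2 = M₀a(2x-a)/(2EI)  [x>a] = 11·3·(2·(18/5)-3)/(2·20000) = 693/200000 m
Load 3 — triangular load w₀=13 kN/m (0→w₀ over full span):
  y_3 = (w₀Lx³/12-w₀L²x²/6-w₀x⁵/(120L))/EI = (13·6·(18/5)³/12-13·6²·(18/5)²/6-13·(18/5)⁵/(120·6))/20000 = -5613543/156250000 m
Superposition: y = Σ y_i = -24257547/625000000 m ≈ -0.038812 m

y(18/5) = -24257547/625000000 m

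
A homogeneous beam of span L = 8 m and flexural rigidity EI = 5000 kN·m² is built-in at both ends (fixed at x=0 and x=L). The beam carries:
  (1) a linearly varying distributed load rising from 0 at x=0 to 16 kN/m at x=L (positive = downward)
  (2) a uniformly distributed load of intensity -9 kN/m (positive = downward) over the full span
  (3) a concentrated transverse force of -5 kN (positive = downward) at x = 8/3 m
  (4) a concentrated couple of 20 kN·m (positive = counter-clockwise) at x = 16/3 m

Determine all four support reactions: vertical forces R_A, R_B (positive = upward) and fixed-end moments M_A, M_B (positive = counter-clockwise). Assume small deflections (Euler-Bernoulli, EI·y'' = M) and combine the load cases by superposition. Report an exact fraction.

Load 1 — triangular load w₀=16 kN/m (0→w₀ over full span):
  R_A = 3w₀L/20 = 3·16·8/20 = 96/5 kN
  M_A = w₀L²/30 = 16·8²/30 = 512/15 kN·m
  R_B = 7w₀L/20 = 7·16·8/20 = 224/5 kN
  M_B = -w₀L²/20 = -16·8²/20 = -256/5 kN·m
Load 2 — uniform load w=-9 kN/m over full span:
  R_A = wL/2 = (-9)·8/2 = -36 kN
  M_A = wL²/12 = (-9)·8²/12 = -48 kN·m
  R_B = wL/2 = (-9)·8/2 = -36 kN
  M_B = -wL²/12 = -(-9)·8²/12 = 48 kN·m
Load 3 — point force P=-5 kN at a=8/3 m (b=L-a=16/3):
  R_A = Pb²(3a+b)/L³ = (-5)·(16/3)²·(3·(8/3)+(16/3))/8³ = -100/27 kN
  M_A = Pab²/L² = (-5)·(8/3)·(16/3)²/8² = -160/27 kN·m
  R_B = Pa²(a+3b)/L³ = (-5)·(8/3)²·((8/3)+3·(16/3))/8³ = -35/27 kN
  M_B = -Pa²b/L² = -(-5)·(8/3)²·(16/3)/8² = 80/27 kN·m
Load 4 — applied couple M₀=20 kN·m at a=16/3 m (b=L-a=8/3):
  R_A = 6M₀ab/L³ = 6·20·(16/3)·(8/3)/8³ = 10/3 kN
  M_A = M₀b(2a-b)/L² = 20·(8/3)·(2·(16/3)-(8/3))/8² = 20/3 kN·m
  R_B = -6M₀ab/L³ = -6·20·(16/3)·(8/3)/8³ = -10/3 kN
  M_B = M₀a(2b-a)/L² = 20·(16/3)·(2·(8/3)-(16/3))/8² = 0 kN·m
Superposition: R_A = -2318/135 kN, M_A = -1772/135 kN·m, R_B = 563/135 kN, M_B = -32/135 kN·m

R_A = -2318/135 kN, M_A = -1772/135 kN·m, R_B = 563/135 kN, M_B = -32/135 kN·m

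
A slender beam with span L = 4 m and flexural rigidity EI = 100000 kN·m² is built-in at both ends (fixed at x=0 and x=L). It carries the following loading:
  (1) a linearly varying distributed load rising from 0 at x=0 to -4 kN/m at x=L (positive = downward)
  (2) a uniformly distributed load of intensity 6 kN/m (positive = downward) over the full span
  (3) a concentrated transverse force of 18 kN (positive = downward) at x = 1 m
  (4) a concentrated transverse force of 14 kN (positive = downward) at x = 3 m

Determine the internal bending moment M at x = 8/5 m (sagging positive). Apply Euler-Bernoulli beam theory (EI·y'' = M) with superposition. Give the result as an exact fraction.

M(8/5) = 3373/500 kN·m

Load 1 — triangular load w₀=-4 kN/m (0→w₀ over full span):
  M_1 = 3w₀Lx/20 - w₀L²/30 - w₀x³/(6L) = 3·(-4)·4·(8/5)/20 - (-4)·4²/30 - (-4)·(8/5)³/(6·4) = -128/125 kN·m
Load 2 — uniform load w=6 kN/m over full span:
  M_2 = wLx/2 - wL²/12 - wx²/2 = 6·4·(8/5)/2 - 6·4²/12 - 6·(8/5)²/2 = 88/25 kN·m
Load 3 — point force P=18 kN at a=1 m (b=L-a=3):
  M_3 = Pa²(a+3b)(L-x)/L³ - Pa²b/L²  [x>a] = 18·1²·(1+3·3)·(4-(8/5))/4³ - 18·1²·3/4² = 27/8 kN·m
Load 4 — point force P=14 kN at a=3 m (b=L-a=1):
  M_4 = Pb²(3a+b)x/L³ - Pab²/L²  [x≤a] = 14·1²·(3·3+1)·(8/5)/4³ - 14·3·1²/4² = 7/8 kN·m
Superposition: M = Σ M_i = 3373/500 kN·m ≈ 6.746000 kN·m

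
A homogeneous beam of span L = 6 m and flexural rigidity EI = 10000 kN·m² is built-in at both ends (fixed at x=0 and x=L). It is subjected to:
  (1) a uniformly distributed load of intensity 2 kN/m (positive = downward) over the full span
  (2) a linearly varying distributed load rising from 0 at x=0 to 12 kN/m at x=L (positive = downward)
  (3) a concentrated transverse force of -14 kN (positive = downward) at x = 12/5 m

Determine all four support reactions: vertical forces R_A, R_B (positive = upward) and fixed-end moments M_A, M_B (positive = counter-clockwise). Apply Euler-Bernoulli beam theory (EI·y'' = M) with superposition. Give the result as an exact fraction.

R_A = 966/125 kN, M_A = 1038/125 kN·m, R_B = 3284/125 kN, M_B = -2442/125 kN·m

Load 1 — uniform load w=2 kN/m over full span:
  R_A = wL/2 = 2·6/2 = 6 kN
  M_A = wL²/12 = 2·6²/12 = 6 kN·m
  R_B = wL/2 = 2·6/2 = 6 kN
  M_B = -wL²/12 = -2·6²/12 = -6 kN·m
Load 2 — triangular load w₀=12 kN/m (0→w₀ over full span):
  R_A = 3w₀L/20 = 3·12·6/20 = 54/5 kN
  M_A = w₀L²/30 = 12·6²/30 = 72/5 kN·m
  R_B = 7w₀L/20 = 7·12·6/20 = 126/5 kN
  M_B = -w₀L²/20 = -12·6²/20 = -108/5 kN·m
Load 3 — point force P=-14 kN at a=12/5 m (b=L-a=18/5):
  R_A = Pb²(3a+b)/L³ = (-14)·(18/5)²·(3·(12/5)+(18/5))/6³ = -1134/125 kN
  M_A = Pab²/L² = (-14)·(12/5)·(18/5)²/6² = -1512/125 kN·m
  R_B = Pa²(a+3b)/L³ = (-14)·(12/5)²·((12/5)+3·(18/5))/6³ = -616/125 kN
  M_B = -Pa²b/L² = -(-14)·(12/5)²·(18/5)/6² = 1008/125 kN·m
Superposition: R_A = 966/125 kN, M_A = 1038/125 kN·m, R_B = 3284/125 kN, M_B = -2442/125 kN·m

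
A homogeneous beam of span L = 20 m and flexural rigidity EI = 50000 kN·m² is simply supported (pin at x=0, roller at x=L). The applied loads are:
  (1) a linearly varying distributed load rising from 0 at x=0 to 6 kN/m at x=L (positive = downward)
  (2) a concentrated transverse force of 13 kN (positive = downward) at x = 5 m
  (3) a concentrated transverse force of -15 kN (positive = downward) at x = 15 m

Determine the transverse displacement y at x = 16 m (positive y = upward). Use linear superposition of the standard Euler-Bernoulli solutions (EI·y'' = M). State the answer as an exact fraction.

Load 1 — triangular load w₀=6 kN/m (0→w₀ over full span):
  y_1 = -w₀x(7L⁴-10L²x²+3x⁴)/(360LEI) = -6·16·(7·20⁴-10·20²·16²+3·16⁴)/(360·20·50000) = -6096/78125 m
Load 2 — point force P=13 kN at a=5 m (b=L-a=15):
  y_2 = -Pa(L-x)(2Lx-a²-x²)/(6LEI)  [x>a] = -13·5·(20-16)·(2·20·16-5²-16²)/(6·20·50000) = -4667/300000 m
Load 3 — point force P=-15 kN at a=15 m (b=L-a=5):
  y_3 = -Pa(L-x)(2Lx-a²-x²)/(6LEI)  [x>a] = -(-15)·15·(20-16)·(2·20·16-15²-16²)/(6·20·50000) = 477/20000 m
Superposition: y = Σ y_i = -65377/937500 m ≈ -0.069735 m

y(16) = -65377/937500 m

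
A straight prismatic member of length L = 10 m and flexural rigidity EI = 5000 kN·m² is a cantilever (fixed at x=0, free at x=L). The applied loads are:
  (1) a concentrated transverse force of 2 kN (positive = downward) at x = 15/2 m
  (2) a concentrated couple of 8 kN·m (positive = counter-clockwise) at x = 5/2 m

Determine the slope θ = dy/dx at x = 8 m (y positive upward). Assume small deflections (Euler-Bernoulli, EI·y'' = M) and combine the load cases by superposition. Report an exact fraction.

Load 1 — point force P=2 kN at a=15/2 m (b=L-a=5/2):
  θ_1 = -Pa²/(2EI)  [x>a] = -2·(15/2)²/(2·5000) = -9/800 rad
Load 2 — applied couple M₀=8 kN·m at a=5/2 m (b=L-a=15/2):
  θ_2 = M₀a/EI  [x>a] = 8·(5/2)/5000 = 1/250 rad
Superposition: θ = Σ θ_i = -29/4000 rad ≈ -0.007250 rad

θ(8) = -29/4000 rad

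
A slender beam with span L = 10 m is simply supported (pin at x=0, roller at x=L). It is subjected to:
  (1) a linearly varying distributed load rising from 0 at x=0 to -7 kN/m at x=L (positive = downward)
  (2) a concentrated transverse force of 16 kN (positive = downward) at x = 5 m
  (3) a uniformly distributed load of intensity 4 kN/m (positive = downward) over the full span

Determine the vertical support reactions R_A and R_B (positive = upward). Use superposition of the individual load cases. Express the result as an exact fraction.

Load 1 — triangular load w₀=-7 kN/m (0→w₀ over full span):
  R_A = w₀L/6 = (-7)·10/6 = -35/3 kN
  R_B = w₀L/3 = (-7)·10/3 = -70/3 kN
Load 2 — point force P=16 kN at a=5 m (b=L-a=5):
  R_A = Pb/L = 16·5/10 = 8 kN
  R_B = Pa/L = 16·5/10 = 8 kN
Load 3 — uniform load w=4 kN/m over full span:
  R_A = wL/2 = 4·10/2 = 20 kN
  R_B = wL/2 = 4·10/2 = 20 kN
Superposition: R_A = 49/3 kN, R_B = 14/3 kN

R_A = 49/3 kN, R_B = 14/3 kN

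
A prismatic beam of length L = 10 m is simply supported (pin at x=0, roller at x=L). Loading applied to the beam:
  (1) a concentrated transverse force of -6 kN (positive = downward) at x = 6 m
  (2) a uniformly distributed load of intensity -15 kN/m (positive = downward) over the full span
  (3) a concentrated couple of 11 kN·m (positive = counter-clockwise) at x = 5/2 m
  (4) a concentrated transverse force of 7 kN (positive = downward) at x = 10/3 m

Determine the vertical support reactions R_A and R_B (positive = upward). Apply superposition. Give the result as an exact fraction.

Load 1 — point force P=-6 kN at a=6 m (b=L-a=4):
  R_A = Pb/L = (-6)·4/10 = -12/5 kN
  R_B = Pa/L = (-6)·6/10 = -18/5 kN
Load 2 — uniform load w=-15 kN/m over full span:
  R_A = wL/2 = (-15)·10/2 = -75 kN
  R_B = wL/2 = (-15)·10/2 = -75 kN
Load 3 — applied couple M₀=11 kN·m at a=5/2 m (b=L-a=15/2):
  R_A = M₀/L = 11/10 kN
  R_B = -M₀/L = -11/10 kN
Load 4 — point force P=7 kN at a=10/3 m (b=L-a=20/3):
  R_A = Pb/L = 7·(20/3)/10 = 14/3 kN
  R_B = Pa/L = 7·(10/3)/10 = 7/3 kN
Superposition: R_A = -2149/30 kN, R_B = -2321/30 kN

R_A = -2149/30 kN, R_B = -2321/30 kN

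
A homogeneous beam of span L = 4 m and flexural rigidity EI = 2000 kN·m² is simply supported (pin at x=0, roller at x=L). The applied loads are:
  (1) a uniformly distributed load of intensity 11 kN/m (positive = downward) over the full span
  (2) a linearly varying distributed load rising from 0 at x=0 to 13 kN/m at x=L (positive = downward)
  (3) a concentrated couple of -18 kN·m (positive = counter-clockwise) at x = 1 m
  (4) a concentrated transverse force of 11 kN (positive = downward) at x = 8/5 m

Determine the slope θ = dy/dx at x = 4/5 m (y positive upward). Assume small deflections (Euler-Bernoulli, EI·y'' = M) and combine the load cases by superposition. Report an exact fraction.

Load 1 — uniform load w=11 kN/m over full span:
  θ_1 = -w(L³-6Lx²+4x³)/(24EI) = -11·(4³-6·4·(4/5)²+4·(4/5)³)/(24·2000) = -363/31250 rad
Load 2 — triangular load w₀=13 kN/m (0→w₀ over full span):
  θ_2 = -w₀(7L⁴-30L²x²+15x⁴)/(360LEI) = -13·(7·4⁴-30·4²·(4/5)²+15·(4/5)⁴)/(360·4·2000) = -4732/703125 rad
Load 3 — applied couple M₀=-18 kN·m at a=1 m (b=L-a=3):
  θ_3 = (M₀x²/(2L)+C₁)/EI  [x≤a] with C₁=M₀(3b²-L²)/(6L)=-33/4 = ((-18)·(4/5)²/(2·4)+(-33/4))/2000 = -969/200000 rad
Load 4 — point force P=11 kN at a=8/5 m (b=L-a=12/5):
  θ_4 = -Pb(L²-b²-3x²)/(6LEI)  [x≤a] = -11·(12/5)·(4²-(12/5)²-3·(4/5)²)/(6·4·2000) = -143/31250 rad
Superposition: θ = Σ θ_i = -1249513/45000000 rad ≈ -0.027767 rad

θ(4/5) = -1249513/45000000 rad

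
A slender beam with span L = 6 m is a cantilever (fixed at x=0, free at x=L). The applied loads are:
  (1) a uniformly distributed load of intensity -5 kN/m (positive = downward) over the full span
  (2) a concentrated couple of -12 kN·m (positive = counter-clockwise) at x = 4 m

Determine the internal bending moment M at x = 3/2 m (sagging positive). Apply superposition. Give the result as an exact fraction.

M(3/2) = 309/8 kN·m

Load 1 — uniform load w=-5 kN/m over full span:
  M_1 = -w(L-x)²/2 = -(-5)·(6-(3/2))²/2 = 405/8 kN·m
Load 2 — applied couple M₀=-12 kN·m at a=4 m (b=L-a=2):
  M_2 = M₀  [x≤a] = (-12) = -12 kN·m
Superposition: M = Σ M_i = 309/8 kN·m ≈ 38.625000 kN·m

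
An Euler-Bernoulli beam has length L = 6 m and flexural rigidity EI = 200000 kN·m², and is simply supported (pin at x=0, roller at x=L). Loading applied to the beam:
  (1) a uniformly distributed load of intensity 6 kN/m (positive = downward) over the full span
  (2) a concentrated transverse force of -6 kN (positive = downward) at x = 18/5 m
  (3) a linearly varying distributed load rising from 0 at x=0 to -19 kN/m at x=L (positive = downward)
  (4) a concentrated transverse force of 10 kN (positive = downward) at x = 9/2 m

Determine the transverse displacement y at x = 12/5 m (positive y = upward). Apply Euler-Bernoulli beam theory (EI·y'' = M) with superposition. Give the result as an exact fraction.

y(12/5) = 3058353/12500000000 m

Load 1 — uniform load w=6 kN/m over full span:
  y_1 = -wx(L³-2Lx²+x³)/(24EI) = -6·(12/5)·(6³-2·6·(12/5)²+(12/5)³)/(24·200000) = -7533/15625000 m
Load 2 — point force P=-6 kN at a=18/5 m (b=L-a=12/5):
  y_2 = -Pbx(L²-b²-x²)/(6LEI)  [x≤a] = -(-6)·(12/5)·(12/5)·(6²-(12/5)²-(12/5)²)/(6·6·200000) = 459/3906250 m
Load 3 — triangular load w₀=-19 kN/m (0→w₀ over full span):
  y_3 = -w₀x(7L⁴-10L²x²+3x⁴)/(360LEI) = -(-19)·(12/5)·(7·6⁴-10·6²·(12/5)²+3·(12/5)⁴)/(360·6·200000) = 585333/781250000 m
Load 4 — point force P=10 kN at a=9/2 m (b=L-a=3/2):
  y_4 = -Pbx(L²-b²-x²)/(6LEI)  [x≤a] = -10·(3/2)·(12/5)·(6²-(3/2)²-(12/5)²)/(6·6·200000) = -2799/20000000 m
Superposition: y = Σ y_i = 3058353/12500000000 m ≈ 0.000245 m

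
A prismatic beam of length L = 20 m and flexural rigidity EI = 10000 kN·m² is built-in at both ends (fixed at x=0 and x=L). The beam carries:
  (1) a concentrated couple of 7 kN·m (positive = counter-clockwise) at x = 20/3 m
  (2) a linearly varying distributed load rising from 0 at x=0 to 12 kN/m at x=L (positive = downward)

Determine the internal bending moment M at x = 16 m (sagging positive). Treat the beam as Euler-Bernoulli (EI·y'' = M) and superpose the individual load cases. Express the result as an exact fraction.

Load 1 — applied couple M₀=7 kN·m at a=20/3 m (b=L-a=40/3):
  M_1 = R_Ax - M_A - M₀  [x>a] with R_A=7/15, M_A=0 = (7/15)·16 - 0 - 7 = 7/15 kN·m
Load 2 — triangular load w₀=12 kN/m (0→w₀ over full span):
  M_2 = 3w₀Lx/20 - w₀L²/30 - w₀x³/(6L) = 3·12·20·16/20 - 12·20²/30 - 12·16³/(6·20) = 32/5 kN·m
Superposition: M = Σ M_i = 103/15 kN·m ≈ 6.866667 kN·m

M(16) = 103/15 kN·m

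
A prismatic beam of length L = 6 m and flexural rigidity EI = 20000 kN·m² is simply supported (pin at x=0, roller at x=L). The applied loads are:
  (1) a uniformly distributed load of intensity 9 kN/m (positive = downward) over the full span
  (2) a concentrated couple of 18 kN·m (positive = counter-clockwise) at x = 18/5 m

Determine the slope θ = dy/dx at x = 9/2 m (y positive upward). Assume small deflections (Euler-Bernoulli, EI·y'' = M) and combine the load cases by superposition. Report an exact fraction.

Load 1 — uniform load w=9 kN/m over full span:
  θ_1 = -w(L³-6Lx²+4x³)/(24EI) = -9·(6³-6·6·(9/2)²+4·(9/2)³)/(24·20000) = 891/320000 rad
Load 2 — applied couple M₀=18 kN·m at a=18/5 m (b=L-a=12/5):
  θ_2 = (M₀x²/(2L)-M₀(x-a)+C₁)/EI  [x>a] with C₁=M₀(3b²-L²)/(6L)=-234/25 = (18·(9/2)²/(2·6)-18·((9/2)-(18/5))+(-234/25))/20000 = 963/4000000 rad
Superposition: θ = Σ θ_i = 24201/8000000 rad ≈ 0.003025 rad

θ(9/2) = 24201/8000000 rad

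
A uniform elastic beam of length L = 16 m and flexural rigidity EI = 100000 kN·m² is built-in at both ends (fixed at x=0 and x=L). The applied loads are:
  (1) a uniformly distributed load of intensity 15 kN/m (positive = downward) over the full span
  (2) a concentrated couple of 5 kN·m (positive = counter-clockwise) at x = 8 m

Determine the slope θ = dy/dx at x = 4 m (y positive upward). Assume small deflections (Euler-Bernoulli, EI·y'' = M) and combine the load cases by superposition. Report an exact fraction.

θ(4) = -77/16000 rad

Load 1 — uniform load w=15 kN/m over full span:
  θ_1 = -wx(L-x)(L-2x)/(12EI) = -15·4·(16-4)·(16-2·4)/(12·100000) = -3/625 rad
Load 2 — applied couple M₀=5 kN·m at a=8 m (b=L-a=8):
  θ_2 = (R_Ax²/2 - M_Ax)/EI  [x≤a] with R_A=15/32, M_A=5/4 = ((15/32)·4²/2 - (5/4)·4)/100000 = -1/80000 rad
Superposition: θ = Σ θ_i = -77/16000 rad ≈ -0.004812 rad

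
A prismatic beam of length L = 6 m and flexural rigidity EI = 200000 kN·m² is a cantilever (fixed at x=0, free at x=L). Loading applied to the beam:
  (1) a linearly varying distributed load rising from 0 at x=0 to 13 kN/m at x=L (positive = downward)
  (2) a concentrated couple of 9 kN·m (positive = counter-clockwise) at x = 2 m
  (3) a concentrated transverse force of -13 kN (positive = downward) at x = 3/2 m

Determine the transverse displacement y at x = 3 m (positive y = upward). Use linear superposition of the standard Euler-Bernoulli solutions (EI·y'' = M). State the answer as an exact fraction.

Load 1 — triangular load w₀=13 kN/m (0→w₀ over full span):
  y_1 = (w₀Lx³/12-w₀L²x²/6-w₀x⁵/(120L))/EI = (13·6·3³/12-13·6²·3²/6-13·3⁵/(120·6))/200000 = -42471/16000000 m
Load 2 — applied couple M₀=9 kN·m at a=2 m (b=L-a=4):
  y_2 = M₀a(2x-a)/(2EI)  [x>a] = 9·2·(2·3-2)/(2·200000) = 9/50000 m
Load 3 — point force P=-13 kN at a=3/2 m (b=L-a=9/2):
  y_3 = -Pa²(3x-a)/(6EI)  [x>a] = -(-13)·(3/2)²·(3·3-(3/2))/(6·200000) = 117/640000 m
Superposition: y = Σ y_i = -18333/8000000 m ≈ -0.002292 m

y(3) = -18333/8000000 m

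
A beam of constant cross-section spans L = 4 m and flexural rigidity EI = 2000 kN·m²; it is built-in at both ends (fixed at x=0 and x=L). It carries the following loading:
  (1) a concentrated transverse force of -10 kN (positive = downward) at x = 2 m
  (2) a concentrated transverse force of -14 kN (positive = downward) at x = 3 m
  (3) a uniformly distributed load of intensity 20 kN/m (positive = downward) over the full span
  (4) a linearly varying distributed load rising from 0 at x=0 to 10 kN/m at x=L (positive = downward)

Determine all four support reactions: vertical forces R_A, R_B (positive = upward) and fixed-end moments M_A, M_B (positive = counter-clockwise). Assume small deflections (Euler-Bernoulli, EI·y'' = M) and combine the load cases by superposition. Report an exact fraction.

R_A = 621/16 kN, M_A = 195/8 kN·m, R_B = 595/16 kN, M_B = -523/24 kN·m

Load 1 — point force P=-10 kN at a=2 m (b=L-a=2):
  R_A = Pb²(3a+b)/L³ = (-10)·2²·(3·2+2)/4³ = -5 kN
  M_A = Pab²/L² = (-10)·2·2²/4² = -5 kN·m
  R_B = Pa²(a+3b)/L³ = (-10)·2²·(2+3·2)/4³ = -5 kN
  M_B = -Pa²b/L² = -(-10)·2²·2/4² = 5 kN·m
Load 2 — point force P=-14 kN at a=3 m (b=L-a=1):
  R_A = Pb²(3a+b)/L³ = (-14)·1²·(3·3+1)/4³ = -35/16 kN
  M_A = Pab²/L² = (-14)·3·1²/4² = -21/8 kN·m
  R_B = Pa²(a+3b)/L³ = (-14)·3²·(3+3·1)/4³ = -189/16 kN
  M_B = -Pa²b/L² = -(-14)·3²·1/4² = 63/8 kN·m
Load 3 — uniform load w=20 kN/m over full span:
  R_A = wL/2 = 20·4/2 = 40 kN
  M_A = wL²/12 = 20·4²/12 = 80/3 kN·m
  R_B = wL/2 = 20·4/2 = 40 kN
  M_B = -wL²/12 = -20·4²/12 = -80/3 kN·m
Load 4 — triangular load w₀=10 kN/m (0→w₀ over full span):
  R_A = 3w₀L/20 = 3·10·4/20 = 6 kN
  M_A = w₀L²/30 = 10·4²/30 = 16/3 kN·m
  R_B = 7w₀L/20 = 7·10·4/20 = 14 kN
  M_B = -w₀L²/20 = -10·4²/20 = -8 kN·m
Superposition: R_A = 621/16 kN, M_A = 195/8 kN·m, R_B = 595/16 kN, M_B = -523/24 kN·m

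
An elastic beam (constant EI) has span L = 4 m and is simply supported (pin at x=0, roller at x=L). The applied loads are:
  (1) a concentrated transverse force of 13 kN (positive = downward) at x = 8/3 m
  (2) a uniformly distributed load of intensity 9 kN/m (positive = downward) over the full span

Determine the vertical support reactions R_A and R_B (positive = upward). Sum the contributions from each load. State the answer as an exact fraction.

Load 1 — point force P=13 kN at a=8/3 m (b=L-a=4/3):
  R_A = Pb/L = 13·(4/3)/4 = 13/3 kN
  R_B = Pa/L = 13·(8/3)/4 = 26/3 kN
Load 2 — uniform load w=9 kN/m over full span:
  R_A = wL/2 = 9·4/2 = 18 kN
  R_B = wL/2 = 9·4/2 = 18 kN
Superposition: R_A = 67/3 kN, R_B = 80/3 kN

R_A = 67/3 kN, R_B = 80/3 kN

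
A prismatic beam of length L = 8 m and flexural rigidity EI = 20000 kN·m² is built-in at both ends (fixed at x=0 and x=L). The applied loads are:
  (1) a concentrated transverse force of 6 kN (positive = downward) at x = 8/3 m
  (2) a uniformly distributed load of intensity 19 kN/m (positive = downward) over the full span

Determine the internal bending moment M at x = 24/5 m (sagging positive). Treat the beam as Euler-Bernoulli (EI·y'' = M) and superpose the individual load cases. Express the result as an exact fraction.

M(24/5) = 10352/225 kN·m

Load 1 — point force P=6 kN at a=8/3 m (b=L-a=16/3):
  M_1 = Pa²(a+3b)(L-x)/L³ - Pa²b/L²  [x>a] = 6·(8/3)²·((8/3)+3·(16/3))·(8-(24/5))/8³ - 6·(8/3)²·(16/3)/8² = 64/45 kN·m
Load 2 — uniform load w=19 kN/m over full span:
  M_2 = wLx/2 - wL²/12 - wx²/2 = 19·8·(24/5)/2 - 19·8²/12 - 19·(24/5)²/2 = 3344/75 kN·m
Superposition: M = Σ M_i = 10352/225 kN·m ≈ 46.008889 kN·m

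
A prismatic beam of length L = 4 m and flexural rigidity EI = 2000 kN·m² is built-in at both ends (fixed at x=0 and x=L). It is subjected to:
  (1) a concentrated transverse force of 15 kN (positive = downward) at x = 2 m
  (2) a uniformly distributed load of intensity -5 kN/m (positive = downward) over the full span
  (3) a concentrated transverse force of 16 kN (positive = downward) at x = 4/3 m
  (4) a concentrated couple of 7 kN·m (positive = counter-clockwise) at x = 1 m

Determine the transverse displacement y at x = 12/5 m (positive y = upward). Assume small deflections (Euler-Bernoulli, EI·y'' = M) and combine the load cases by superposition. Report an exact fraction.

y(12/5) = -16141/10125000 m

Load 1 — point force P=15 kN at a=2 m (b=L-a=2):
  y_1 = -Pa²(L-x)²(3bL-(3b+a)(L-x))/(6L³EI)  [x>a] = -15·2²·(4-(12/5))²·(3·2·4-(3·2+2)·(4-(12/5)))/(6·4³·2000) = -7/3125 m
Load 2 — uniform load w=-5 kN/m over full span:
  y_2 = -wx²(L-x)²/(24EI) = -(-5)·(12/5)²·(4-(12/5))²/(24·2000) = 24/15625 m
Load 3 — point force P=16 kN at a=4/3 m (b=L-a=8/3):
  y_3 = -Pa²(L-x)²(3bL-(3b+a)(L-x))/(6L³EI)  [x>a] = -16·(4/3)²·(4-(12/5))²·(3·(8/3)·4-(3·(8/3)+(4/3))·(4-(12/5)))/(6·4³·2000) = -2048/1265625 m
Load 4 — applied couple M₀=7 kN·m at a=1 m (b=L-a=3):
  y_4 = (R_Ax³/6 - M_Ax²/2 - M₀(x-a)²/2)/EI  [x>a] with R_A=63/32, M_A=-21/16 = ((63/32)·(12/5)³/6 - (-21/16)·(12/5)²/2 - 7·((12/5)-1)²/2)/2000 = 91/125000 m
Superposition: y = Σ y_i = -16141/10125000 m ≈ -0.001594 m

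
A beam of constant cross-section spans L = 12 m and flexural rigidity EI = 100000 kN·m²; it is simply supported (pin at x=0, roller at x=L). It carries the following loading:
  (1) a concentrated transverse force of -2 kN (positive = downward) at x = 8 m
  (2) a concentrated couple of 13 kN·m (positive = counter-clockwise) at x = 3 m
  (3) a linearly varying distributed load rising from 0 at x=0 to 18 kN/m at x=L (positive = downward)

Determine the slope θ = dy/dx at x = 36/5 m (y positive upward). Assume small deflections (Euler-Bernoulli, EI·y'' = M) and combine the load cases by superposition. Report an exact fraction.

Load 1 — point force P=-2 kN at a=8 m (b=L-a=4):
  θ_1 = -Pb(L²-b²-3x²)/(6LEI)  [x≤a] = -(-2)·4·(12²-4²-3·(36/5)²)/(6·12·100000) = -43/1406250 rad
Load 2 — applied couple M₀=13 kN·m at a=3 m (b=L-a=9):
  θ_2 = (M₀x²/(2L)-M₀(x-a)+C₁)/EI  [x>a] with C₁=M₀(3b²-L²)/(6L)=143/8 = (13·(36/5)²/(2·12)-13·((36/5)-3)+(143/8))/100000 = -1729/20000000 rad
Load 3 — triangular load w₀=18 kN/m (0→w₀ over full span):
  θ_3 = -w₀(7L⁴-30L²x²+15x⁴)/(360LEI) = -18·(7·12⁴-30·12²·(36/5)²+15·(36/5)⁴)/(360·12·100000) = 3132/1953125 rad
Superposition: θ = Σ θ_i = 6689503/4500000000 rad ≈ 0.001487 rad

θ(36/5) = 6689503/4500000000 rad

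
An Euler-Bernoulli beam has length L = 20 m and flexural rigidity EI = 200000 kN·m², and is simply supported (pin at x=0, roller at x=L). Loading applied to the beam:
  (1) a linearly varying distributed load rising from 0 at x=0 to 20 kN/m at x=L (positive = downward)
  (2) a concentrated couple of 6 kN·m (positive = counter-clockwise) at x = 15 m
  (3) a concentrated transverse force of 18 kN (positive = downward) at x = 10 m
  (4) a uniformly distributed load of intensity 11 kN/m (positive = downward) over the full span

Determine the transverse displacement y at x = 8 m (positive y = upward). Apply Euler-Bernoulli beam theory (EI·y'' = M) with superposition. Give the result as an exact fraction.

y(8) = -331751/1500000 m

Load 1 — triangular load w₀=20 kN/m (0→w₀ over full span):
  y_1 = -w₀x(7L⁴-10L²x²+3x⁴)/(360LEI) = -20·8·(7·20⁴-10·20²·8²+3·8⁴)/(360·20·200000) = -4564/46875 m
Load 2 — applied couple M₀=6 kN·m at a=15 m (b=L-a=5):
  y_2 = (M₀x³/(6L)+C₁x)/EI  [x≤a] with C₁=M₀(3b²-L²)/(6L)=-65/4 = (6·8³/(6·20)+(-65/4)·8)/200000 = -261/500000 m
Load 3 — point force P=18 kN at a=10 m (b=L-a=10):
  y_3 = -Pbx(L²-b²-x²)/(6LEI)  [x≤a] = -18·10·8·(20²-10²-8²)/(6·20·200000) = -177/12500 m
Load 4 — uniform load w=11 kN/m over full span:
  y_4 = -wx(L³-2Lx²+x³)/(24EI) = -11·8·(20³-2·20·8²+8³)/(24·200000) = -341/3125 m
Superposition: y = Σ y_i = -331751/1500000 m ≈ -0.221167 m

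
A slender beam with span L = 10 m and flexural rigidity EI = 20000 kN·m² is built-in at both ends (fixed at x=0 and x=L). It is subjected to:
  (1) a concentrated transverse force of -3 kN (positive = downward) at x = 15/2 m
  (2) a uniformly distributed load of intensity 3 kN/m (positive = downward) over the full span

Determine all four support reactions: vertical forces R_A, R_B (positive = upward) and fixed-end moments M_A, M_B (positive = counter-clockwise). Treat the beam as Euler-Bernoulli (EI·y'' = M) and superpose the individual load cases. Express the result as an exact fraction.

Load 1 — point force P=-3 kN at a=15/2 m (b=L-a=5/2):
  R_A = Pb²(3a+b)/L³ = (-3)·(5/2)²·(3·(15/2)+(5/2))/10³ = -15/32 kN
  M_A = Pab²/L² = (-3)·(15/2)·(5/2)²/10² = -45/32 kN·m
  R_B = Pa²(a+3b)/L³ = (-3)·(15/2)²·((15/2)+3·(5/2))/10³ = -81/32 kN
  M_B = -Pa²b/L² = -(-3)·(15/2)²·(5/2)/10² = 135/32 kN·m
Load 2 — uniform load w=3 kN/m over full span:
  R_A = wL/2 = 3·10/2 = 15 kN
  M_A = wL²/12 = 3·10²/12 = 25 kN·m
  R_B = wL/2 = 3·10/2 = 15 kN
  M_B = -wL²/12 = -3·10²/12 = -25 kN·m
Superposition: R_A = 465/32 kN, M_A = 755/32 kN·m, R_B = 399/32 kN, M_B = -665/32 kN·m

R_A = 465/32 kN, M_A = 755/32 kN·m, R_B = 399/32 kN, M_B = -665/32 kN·m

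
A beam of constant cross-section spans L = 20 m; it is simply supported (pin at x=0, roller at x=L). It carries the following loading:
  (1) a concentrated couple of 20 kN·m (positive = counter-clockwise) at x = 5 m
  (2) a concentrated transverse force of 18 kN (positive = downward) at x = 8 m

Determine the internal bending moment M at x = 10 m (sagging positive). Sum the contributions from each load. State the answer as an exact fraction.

M(10) = 62 kN·m

Load 1 — applied couple M₀=20 kN·m at a=5 m (b=L-a=15):
  M_1 = M₀x/L - M₀  [x>a] = 20·10/20 - 20 = -10 kN·m
Load 2 — point force P=18 kN at a=8 m (b=L-a=12):
  M_2 = Pa(L-x)/L  [x>a] = 18·8·(20-10)/20 = 72 kN·m
Superposition: M = Σ M_i = 62 kN·m ≈ 62.000000 kN·m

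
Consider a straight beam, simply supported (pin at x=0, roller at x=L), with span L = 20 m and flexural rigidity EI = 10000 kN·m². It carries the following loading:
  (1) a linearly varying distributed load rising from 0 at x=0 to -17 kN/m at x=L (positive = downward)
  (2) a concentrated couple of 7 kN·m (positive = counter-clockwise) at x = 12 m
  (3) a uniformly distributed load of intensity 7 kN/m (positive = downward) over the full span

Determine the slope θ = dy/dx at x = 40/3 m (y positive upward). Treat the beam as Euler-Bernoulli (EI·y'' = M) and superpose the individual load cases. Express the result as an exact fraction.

θ(40/3) = -85141/6075000 rad

Load 1 — triangular load w₀=-17 kN/m (0→w₀ over full span):
  θ_1 = -w₀(7L⁴-30L²x²+15x⁴)/(360LEI) = -(-17)·(7·20⁴-30·20²·(40/3)²+15·(40/3)⁴)/(360·20·10000) = -1547/12150 rad
Load 2 — applied couple M₀=7 kN·m at a=12 m (b=L-a=8):
  θ_2 = (M₀x²/(2L)-M₀(x-a)+C₁)/EI  [x>a] with C₁=M₀(3b²-L²)/(6L)=-182/15 = (7·(40/3)²/(2·20)-7·((40/3)-12)+(-182/15))/10000 = 217/225000 rad
Load 3 — uniform load w=7 kN/m over full span:
  θ_3 = -w(L³-6Lx²+4x³)/(24EI) = -7·(20³-6·20·(40/3)²+4·(40/3)³)/(24·10000) = 91/810 rad
Superposition: θ = Σ θ_i = -85141/6075000 rad ≈ -0.014015 rad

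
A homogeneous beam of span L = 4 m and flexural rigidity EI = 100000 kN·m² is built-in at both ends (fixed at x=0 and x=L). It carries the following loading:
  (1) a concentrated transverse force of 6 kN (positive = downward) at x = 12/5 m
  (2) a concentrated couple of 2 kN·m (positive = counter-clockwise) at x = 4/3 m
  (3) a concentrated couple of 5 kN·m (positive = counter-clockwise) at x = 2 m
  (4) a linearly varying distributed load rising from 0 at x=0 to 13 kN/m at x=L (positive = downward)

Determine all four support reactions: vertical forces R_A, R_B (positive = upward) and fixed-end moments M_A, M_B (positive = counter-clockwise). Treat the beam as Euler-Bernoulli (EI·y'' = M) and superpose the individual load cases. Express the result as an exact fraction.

Load 1 — point force P=6 kN at a=12/5 m (b=L-a=8/5):
  R_A = Pb²(3a+b)/L³ = 6·(8/5)²·(3·(12/5)+(8/5))/4³ = 264/125 kN
  M_A = Pab²/L² = 6·(12/5)·(8/5)²/4² = 288/125 kN·m
  R_B = Pa²(a+3b)/L³ = 6·(12/5)²·((12/5)+3·(8/5))/4³ = 486/125 kN
  M_B = -Pa²b/L² = -6·(12/5)²·(8/5)/4² = -432/125 kN·m
Load 2 — applied couple M₀=2 kN·m at a=4/3 m (b=L-a=8/3):
  R_A = 6M₀ab/L³ = 6·2·(4/3)·(8/3)/4³ = 2/3 kN
  M_A = M₀b(2a-b)/L² = 2·(8/3)·(2·(4/3)-(8/3))/4² = 0 kN·m
  R_B = -6M₀ab/L³ = -6·2·(4/3)·(8/3)/4³ = -2/3 kN
  M_B = M₀a(2b-a)/L² = 2·(4/3)·(2·(8/3)-(4/3))/4² = 2/3 kN·m
Load 3 — applied couple M₀=5 kN·m at a=2 m (b=L-a=2):
  R_A = 6M₀ab/L³ = 6·5·2·2/4³ = 15/8 kN
  M_A = M₀b(2a-b)/L² = 5·2·(2·2-2)/4² = 5/4 kN·m
  R_B = -6M₀ab/L³ = -6·5·2·2/4³ = -15/8 kN
  M_B = M₀a(2b-a)/L² = 5·2·(2·2-2)/4² = 5/4 kN·m
Load 4 — triangular load w₀=13 kN/m (0→w₀ over full span):
  R_A = 3w₀L/20 = 3·13·4/20 = 39/5 kN
  M_A = w₀L²/30 = 13·4²/30 = 104/15 kN·m
  R_B = 7w₀L/20 = 7·13·4/20 = 91/5 kN
  M_B = -w₀L²/20 = -13·4²/20 = -52/5 kN·m
Superposition: R_A = 37361/3000 kN, M_A = 15731/1500 kN·m, R_B = 58639/3000 kN, M_B = -17909/1500 kN·m

R_A = 37361/3000 kN, M_A = 15731/1500 kN·m, R_B = 58639/3000 kN, M_B = -17909/1500 kN·m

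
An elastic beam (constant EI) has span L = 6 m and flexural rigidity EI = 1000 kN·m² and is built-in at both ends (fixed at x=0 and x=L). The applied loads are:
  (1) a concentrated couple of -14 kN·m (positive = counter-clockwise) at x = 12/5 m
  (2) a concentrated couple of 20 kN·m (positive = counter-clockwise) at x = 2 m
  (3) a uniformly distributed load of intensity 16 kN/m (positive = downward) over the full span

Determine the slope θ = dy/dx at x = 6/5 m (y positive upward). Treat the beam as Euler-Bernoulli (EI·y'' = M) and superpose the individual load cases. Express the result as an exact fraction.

Load 1 — applied couple M₀=-14 kN·m at a=12/5 m (b=L-a=18/5):
  θ_1 = (R_Ax²/2 - M_Ax)/EI  [x≤a] with R_A=-84/25, M_A=-42/25 = ((-84/25)·(6/5)²/2 - (-42/25)·(6/5))/1000 = -63/156250 rad
Load 2 — applied couple M₀=20 kN·m at a=2 m (b=L-a=4):
  θ_2 = (R_Ax²/2 - M_Ax)/EI  [x≤a] with R_A=40/9, M_A=0 = ((40/9)·(6/5)²/2 - 0·(6/5))/1000 = 2/625 rad
Load 3 — uniform load w=16 kN/m over full span:
  θ_3 = -wx(L-x)(L-2x)/(12EI) = -16·(6/5)·(6-(6/5))·(6-2·(6/5))/(12·1000) = -432/15625 rad
Superposition: θ = Σ θ_i = -3883/156250 rad ≈ -0.024851 rad

θ(6/5) = -3883/156250 rad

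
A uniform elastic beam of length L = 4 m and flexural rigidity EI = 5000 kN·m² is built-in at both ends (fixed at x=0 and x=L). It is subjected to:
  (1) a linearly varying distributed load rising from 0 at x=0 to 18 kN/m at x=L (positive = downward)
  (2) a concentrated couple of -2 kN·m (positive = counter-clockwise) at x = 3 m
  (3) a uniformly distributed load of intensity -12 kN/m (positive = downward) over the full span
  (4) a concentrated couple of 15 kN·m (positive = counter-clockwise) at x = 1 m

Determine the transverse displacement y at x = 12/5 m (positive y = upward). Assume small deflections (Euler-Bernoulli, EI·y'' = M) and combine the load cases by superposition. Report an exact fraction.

y(12/5) = 81969/78125000 m

Load 1 — triangular load w₀=18 kN/m (0→w₀ over full span):
  y_1 = -w₀x²(L-x)²(x+2L)/(120LEI) = -18·(12/5)²·(4-(12/5))²·((12/5)+2·4)/(120·4·5000) = -11232/9765625 m
Load 2 — applied couple M₀=-2 kN·m at a=3 m (b=L-a=1):
  y_2 = (R_Ax³/6 - M_Ax²/2)/EI  [x≤a] with R_A=-9/16, M_A=-5/8 = ((-9/16)·(12/5)³/6 - (-5/8)·(12/5)²/2)/5000 = 63/625000 m
Load 3 — uniform load w=-12 kN/m over full span:
  y_3 = -wx²(L-x)²/(24EI) = -(-12)·(12/5)²·(4-(12/5))²/(24·5000) = 576/390625 m
Load 4 — applied couple M₀=15 kN·m at a=1 m (b=L-a=3):
  y_4 = (R_Ax³/6 - M_Ax²/2 - M₀(x-a)²/2)/EI  [x>a] with R_A=135/32, M_A=-45/16 = ((135/32)·(12/5)³/6 - (-45/16)·(12/5)²/2 - 15·((12/5)-1)²/2)/5000 = 39/62500 m
Superposition: y = Σ y_i = 81969/78125000 m ≈ 0.001049 m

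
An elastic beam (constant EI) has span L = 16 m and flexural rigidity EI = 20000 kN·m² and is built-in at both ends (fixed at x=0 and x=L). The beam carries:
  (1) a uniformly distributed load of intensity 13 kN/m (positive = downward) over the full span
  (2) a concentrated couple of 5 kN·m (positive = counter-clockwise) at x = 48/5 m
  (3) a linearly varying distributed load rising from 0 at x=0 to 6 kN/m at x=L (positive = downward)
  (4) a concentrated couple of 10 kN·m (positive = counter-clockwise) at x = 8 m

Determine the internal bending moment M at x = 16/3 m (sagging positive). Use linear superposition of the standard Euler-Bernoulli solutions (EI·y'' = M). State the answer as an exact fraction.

Load 1 — uniform load w=13 kN/m over full span:
  M_1 = wLx/2 - wL²/12 - wx²/2 = 13·16·(16/3)/2 - 13·16²/12 - 13·(16/3)²/2 = 832/9 kN·m
Load 2 — applied couple M₀=5 kN·m at a=48/5 m (b=L-a=32/5):
  M_2 = R_Ax - M_A  [x≤a] with R_A=9/20, M_A=8/5 = (9/20)·(16/3) - (8/5) = 4/5 kN·m
Load 3 — triangular load w₀=6 kN/m (0→w₀ over full span):
  M_3 = 3w₀Lx/20 - w₀L²/30 - w₀x³/(6L) = 3·6·16·(16/3)/20 - 6·16²/30 - 6·(16/3)³/(6·16) = 2176/135 kN·m
Load 4 — applied couple M₀=10 kN·m at a=8 m (b=L-a=8):
  M_4 = R_Ax - M_A  [x≤a] with R_A=15/16, M_A=5/2 = (15/16)·(16/3) - (5/2) = 5/2 kN·m
Superposition: M = Σ M_i = 30203/270 kN·m ≈ 111.862963 kN·m

M(16/3) = 30203/270 kN·m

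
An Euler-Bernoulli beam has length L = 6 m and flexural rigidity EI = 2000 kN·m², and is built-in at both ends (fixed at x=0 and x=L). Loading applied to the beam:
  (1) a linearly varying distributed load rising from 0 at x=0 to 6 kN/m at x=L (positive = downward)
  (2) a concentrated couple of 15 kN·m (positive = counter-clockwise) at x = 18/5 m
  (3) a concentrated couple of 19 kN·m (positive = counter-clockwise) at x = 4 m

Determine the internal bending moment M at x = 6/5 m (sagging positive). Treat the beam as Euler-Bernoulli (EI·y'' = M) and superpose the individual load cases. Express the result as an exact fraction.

M(6/5) = -1033/375 kN·m

Load 1 — triangular load w₀=6 kN/m (0→w₀ over full span):
  M_1 = 3w₀Lx/20 - w₀L²/30 - w₀x³/(6L) = 3·6·6·(6/5)/20 - 6·6²/30 - 6·(6/5)³/(6·6) = -126/125 kN·m
Load 2 — applied couple M₀=15 kN·m at a=18/5 m (b=L-a=12/5):
  M_2 = R_Ax - M_A  [x≤a] with R_A=18/5, M_A=24/5 = (18/5)·(6/5) - (24/5) = -12/25 kN·m
Load 3 — applied couple M₀=19 kN·m at a=4 m (b=L-a=2):
  M_3 = R_Ax - M_A  [x≤a] with R_A=38/9, M_A=19/3 = (38/9)·(6/5) - (19/3) = -19/15 kN·m
Superposition: M = Σ M_i = -1033/375 kN·m ≈ -2.754667 kN·m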